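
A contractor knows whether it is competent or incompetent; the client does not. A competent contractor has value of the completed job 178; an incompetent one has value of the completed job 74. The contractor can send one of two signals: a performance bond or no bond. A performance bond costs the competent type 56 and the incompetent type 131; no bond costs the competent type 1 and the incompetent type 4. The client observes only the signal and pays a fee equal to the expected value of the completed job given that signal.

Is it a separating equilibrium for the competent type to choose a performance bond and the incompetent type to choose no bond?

Yes

Under separation the client infers type exactly: bond → competent (pays 178), no bond → incompetent (pays 74).
Competent: bond gives 178 − 56 = 122; no bond gives 74 − 1 = 73. No deviation. ✓
Incompetent: no bond gives 74 − 4 = 70; bond gives 178 − 131 = 47. No deviation. ✓
Both incentive constraints hold.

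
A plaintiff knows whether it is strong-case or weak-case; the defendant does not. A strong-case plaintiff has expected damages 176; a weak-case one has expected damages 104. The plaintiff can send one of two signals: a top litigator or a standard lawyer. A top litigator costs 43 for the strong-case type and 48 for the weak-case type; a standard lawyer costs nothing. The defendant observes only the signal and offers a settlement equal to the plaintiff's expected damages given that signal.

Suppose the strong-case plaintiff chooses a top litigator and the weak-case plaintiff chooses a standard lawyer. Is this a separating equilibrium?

If types separate, top litigator earns payment 176 and standard lawyer earns 104.
Strong-case: top litigator gives 176 − 43 = 133; standard lawyer gives 104 − 0 = 104. No deviation. ✓
Weak-case: standard lawyer gives 104 − 0 = 104; top litigator gives 176 − 48 = 128. Would deviate. ✗

No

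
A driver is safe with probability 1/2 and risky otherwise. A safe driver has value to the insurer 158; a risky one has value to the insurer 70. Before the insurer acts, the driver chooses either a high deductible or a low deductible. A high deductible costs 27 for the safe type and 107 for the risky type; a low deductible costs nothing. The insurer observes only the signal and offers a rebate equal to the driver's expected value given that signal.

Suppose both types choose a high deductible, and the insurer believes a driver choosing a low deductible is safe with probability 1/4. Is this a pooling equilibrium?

On the equilibrium path (high deductible) the insurer holds the prior 1/2 and pays 1/2·158 + 1/2·70 = 114. Off-path (low deductible) belief 1/4 gives 1/4·158 + 3/4·70 = 92.
Safe: high deductible gives 114 − 27 = 87; low deductible gives 92 − 0 = 92. Deviates. ✗
Risky: high deductible gives 114 − 107 = 7; low deductible gives 92 − 0 = 92. Deviates. ✗

No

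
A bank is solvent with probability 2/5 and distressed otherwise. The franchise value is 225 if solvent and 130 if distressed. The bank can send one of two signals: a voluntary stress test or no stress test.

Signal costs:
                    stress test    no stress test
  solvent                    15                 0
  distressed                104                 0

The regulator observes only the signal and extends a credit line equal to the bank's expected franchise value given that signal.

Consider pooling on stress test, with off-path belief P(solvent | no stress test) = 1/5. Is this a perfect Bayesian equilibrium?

On the equilibrium path (stress test) the regulator holds the prior 2/5 and pays 2/5·225 + 3/5·130 = 168. Off-path (no stress test) belief 1/5 gives 1/5·225 + 4/5·130 = 149.
Solvent: stress test gives 168 − 15 = 153; no stress test gives 149 − 0 = 149. Stays. ✓
Distressed: stress test gives 168 − 104 = 64; no stress test gives 149 − 0 = 149. Deviates. ✗

No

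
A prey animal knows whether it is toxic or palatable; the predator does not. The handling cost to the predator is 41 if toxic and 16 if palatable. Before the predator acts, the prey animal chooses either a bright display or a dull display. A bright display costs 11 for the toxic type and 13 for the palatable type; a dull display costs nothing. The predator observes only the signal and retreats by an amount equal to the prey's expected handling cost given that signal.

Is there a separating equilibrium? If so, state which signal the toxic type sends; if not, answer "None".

None

Try toxic → bright display, palatable → dull display:
  If types separate, bright display earns payment 41 and dull display earns 16.
  Toxic: bright display gives 41 − 11 = 30; dull display gives 16 − 0 = 16. No deviation. ✓
  Palatable: dull display gives 16 − 0 = 16; bright display gives 41 − 13 = 28. Would deviate. ✗
Try toxic → dull display, palatable → bright display:
  If types separate, dull display earns payment 41 and bright display earns 16.
  Toxic: dull display gives 41 − 0 = 41; bright display gives 16 − 11 = 5. No deviation. ✓
  Palatable: bright display gives 16 − 13 = 3; dull display gives 41 − 0 = 41. Would deviate. ✗
Neither assignment is incentive-compatible.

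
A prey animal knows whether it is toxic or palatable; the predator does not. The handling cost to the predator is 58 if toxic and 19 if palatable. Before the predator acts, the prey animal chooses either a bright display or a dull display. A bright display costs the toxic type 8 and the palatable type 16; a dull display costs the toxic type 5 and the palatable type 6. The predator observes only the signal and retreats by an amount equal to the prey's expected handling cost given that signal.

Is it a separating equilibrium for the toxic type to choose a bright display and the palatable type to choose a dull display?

No

Under separation the predator infers type exactly: bright display → toxic (pays 58), dull display → palatable (pays 19).
Toxic: bright display gives 58 − 8 = 50; dull display gives 19 − 5 = 14. No deviation. ✓
Palatable: dull display gives 19 − 6 = 13; bright display gives 58 − 16 = 42. Would deviate. ✗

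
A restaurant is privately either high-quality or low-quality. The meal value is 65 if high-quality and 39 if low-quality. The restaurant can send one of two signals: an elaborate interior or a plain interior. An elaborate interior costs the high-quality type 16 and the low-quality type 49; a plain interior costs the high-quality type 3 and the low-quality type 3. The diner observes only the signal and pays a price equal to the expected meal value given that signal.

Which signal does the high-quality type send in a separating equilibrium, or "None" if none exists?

elaborate interior

Try high-quality → elaborate interior, low-quality → plain interior:
  Under separation the diner infers type exactly: elaborate interior → high-quality (pays 65), plain interior → low-quality (pays 39).
  High-quality: elaborate interior gives 65 − 16 = 49; plain interior gives 39 − 3 = 36. No deviation. ✓
  Low-quality: plain interior gives 39 − 3 = 36; elaborate interior gives 65 − 49 = 16. No deviation. ✓
Both hold — the high-quality type sends elaborate interior.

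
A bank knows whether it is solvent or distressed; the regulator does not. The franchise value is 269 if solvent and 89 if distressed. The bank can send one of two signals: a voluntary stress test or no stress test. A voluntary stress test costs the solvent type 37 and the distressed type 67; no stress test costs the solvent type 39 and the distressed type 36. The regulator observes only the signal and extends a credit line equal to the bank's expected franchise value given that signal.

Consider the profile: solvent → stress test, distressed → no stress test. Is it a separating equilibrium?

If types separate, stress test earns payment 269 and no stress test earns 89.
Solvent: stress test gives 269 − 37 = 232; no stress test gives 89 − 39 = 50. No deviation. ✓
Distressed: no stress test gives 89 − 36 = 53; stress test gives 269 − 67 = 202. Would deviate. ✗

No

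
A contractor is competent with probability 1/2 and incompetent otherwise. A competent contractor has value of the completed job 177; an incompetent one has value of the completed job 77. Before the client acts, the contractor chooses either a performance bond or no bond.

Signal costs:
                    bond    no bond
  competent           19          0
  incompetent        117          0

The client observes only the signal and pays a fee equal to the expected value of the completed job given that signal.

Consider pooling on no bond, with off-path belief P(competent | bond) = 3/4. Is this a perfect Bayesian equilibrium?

No

At the pooled signal (no bond) the client holds the prior 1/2 and pays 1/2·177 + 1/2·77 = 127. Off-path (bond) belief 3/4 gives 3/4·177 + 1/4·77 = 152.
Competent: no bond gives 127 − 0 = 127; bond gives 152 − 19 = 133. Deviates. ✗
Incompetent: no bond gives 127 − 0 = 127; bond gives 152 − 117 = 35. Stays. ✓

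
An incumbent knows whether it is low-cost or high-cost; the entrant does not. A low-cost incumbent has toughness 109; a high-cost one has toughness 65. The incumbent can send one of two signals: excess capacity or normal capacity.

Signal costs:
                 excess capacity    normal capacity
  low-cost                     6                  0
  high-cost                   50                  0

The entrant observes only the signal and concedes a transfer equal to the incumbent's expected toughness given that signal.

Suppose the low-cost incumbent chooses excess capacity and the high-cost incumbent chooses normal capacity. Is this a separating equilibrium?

Yes

Under separation the entrant infers type exactly: excess capacity → low-cost (pays 109), normal capacity → high-cost (pays 65).
Low-cost: excess capacity gives 109 − 6 = 103; normal capacity gives 65 − 0 = 65. No deviation. ✓
High-cost: normal capacity gives 65 − 0 = 65; excess capacity gives 109 − 50 = 59. No deviation. ✓
Neither type gains from mimicking the other.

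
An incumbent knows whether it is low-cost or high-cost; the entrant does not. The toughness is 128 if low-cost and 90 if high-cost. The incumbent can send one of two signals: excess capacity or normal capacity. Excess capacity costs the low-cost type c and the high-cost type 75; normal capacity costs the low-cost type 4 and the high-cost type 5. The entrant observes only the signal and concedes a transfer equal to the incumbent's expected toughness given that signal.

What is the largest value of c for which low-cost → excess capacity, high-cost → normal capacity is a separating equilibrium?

Under separation: excess capacity → low-cost (pays 128); normal capacity → high-cost (pays 90).
High-cost: 90 − 5 = 85 ≥ 128 − 75 = 53. Holds regardless of c. ✓
Low-cost: 128 − c ≥ 90 − 4, so c ≤ 128 − 86 = 42.

42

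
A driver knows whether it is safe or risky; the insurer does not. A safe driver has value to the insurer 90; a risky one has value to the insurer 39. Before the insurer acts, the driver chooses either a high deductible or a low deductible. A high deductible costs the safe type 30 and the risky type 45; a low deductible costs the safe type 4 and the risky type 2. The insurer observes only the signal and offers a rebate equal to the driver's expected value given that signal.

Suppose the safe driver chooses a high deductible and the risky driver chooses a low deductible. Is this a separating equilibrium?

No

If types separate, high deductible earns payment 90 and low deductible earns 39.
Safe: high deductible gives 90 − 30 = 60; low deductible gives 39 − 4 = 35. No deviation. ✓
Risky: low deductible gives 39 − 2 = 37; high deductible gives 90 − 45 = 45. Would deviate. ✗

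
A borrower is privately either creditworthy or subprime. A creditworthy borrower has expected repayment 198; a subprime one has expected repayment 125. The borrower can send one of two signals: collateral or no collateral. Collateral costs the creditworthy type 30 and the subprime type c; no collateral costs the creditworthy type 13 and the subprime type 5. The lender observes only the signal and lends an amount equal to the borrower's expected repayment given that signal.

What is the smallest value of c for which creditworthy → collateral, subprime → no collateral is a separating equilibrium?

78

Under separation: collateral → creditworthy (pays 198); no collateral → subprime (pays 125).
Creditworthy: 198 − 30 = 168 ≥ 125 − 13 = 112. Holds regardless of c. ✓
Subprime: 125 − 5 ≥ 198 − c, so c ≥ 198 − 120 = 78.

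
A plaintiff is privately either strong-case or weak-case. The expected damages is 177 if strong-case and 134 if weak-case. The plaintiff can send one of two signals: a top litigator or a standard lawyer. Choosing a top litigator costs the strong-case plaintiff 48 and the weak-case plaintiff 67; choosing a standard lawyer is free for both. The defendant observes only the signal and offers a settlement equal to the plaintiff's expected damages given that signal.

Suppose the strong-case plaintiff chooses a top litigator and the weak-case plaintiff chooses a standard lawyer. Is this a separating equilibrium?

No

If types separate, top litigator earns payment 177 and standard lawyer earns 134.
Strong-case: top litigator gives 177 − 48 = 129; standard lawyer gives 134 − 0 = 134. Would deviate. ✗
Weak-case: standard lawyer gives 134 − 0 = 134; top litigator gives 177 − 67 = 110. No deviation. ✓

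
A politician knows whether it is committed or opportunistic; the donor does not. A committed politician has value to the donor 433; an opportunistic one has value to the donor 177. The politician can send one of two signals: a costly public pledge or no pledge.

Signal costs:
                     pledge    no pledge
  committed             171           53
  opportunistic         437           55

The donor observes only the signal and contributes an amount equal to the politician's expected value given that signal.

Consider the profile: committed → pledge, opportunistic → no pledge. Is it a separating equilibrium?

Yes

Under separation the donor infers type exactly: pledge → committed (pays 433), no pledge → opportunistic (pays 177).
Committed: pledge gives 433 − 171 = 262; no pledge gives 177 − 53 = 124. No deviation. ✓
Opportunistic: no pledge gives 177 − 55 = 122; pledge gives 433 − 437 = -4. No deviation. ✓
Neither type gains from mimicking the other.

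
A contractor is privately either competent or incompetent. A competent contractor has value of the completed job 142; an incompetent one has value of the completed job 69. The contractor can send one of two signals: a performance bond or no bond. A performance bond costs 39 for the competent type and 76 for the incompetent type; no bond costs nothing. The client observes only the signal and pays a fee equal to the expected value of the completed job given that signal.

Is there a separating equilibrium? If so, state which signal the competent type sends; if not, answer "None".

bond

Try competent → bond, incompetent → no bond:
  Under separation the client infers type exactly: bond → competent (pays 142), no bond → incompetent (pays 69).
  Competent: bond gives 142 − 39 = 103; no bond gives 69 − 0 = 69. No deviation. ✓
  Incompetent: no bond gives 69 − 0 = 69; bond gives 142 − 76 = 66. No deviation. ✓
Both hold — the competent type sends bond.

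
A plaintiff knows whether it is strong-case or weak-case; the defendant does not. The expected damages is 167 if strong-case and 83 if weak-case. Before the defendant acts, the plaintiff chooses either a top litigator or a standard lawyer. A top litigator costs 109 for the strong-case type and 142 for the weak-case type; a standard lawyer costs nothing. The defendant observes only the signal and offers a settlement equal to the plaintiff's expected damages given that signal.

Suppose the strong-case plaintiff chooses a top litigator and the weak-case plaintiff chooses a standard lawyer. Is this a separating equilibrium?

No

If types separate, top litigator earns payment 167 and standard lawyer earns 83.
Strong-case: top litigator gives 167 − 109 = 58; standard lawyer gives 83 − 0 = 83. Would deviate. ✗
Weak-case: standard lawyer gives 83 − 0 = 83; top litigator gives 167 − 142 = 25. No deviation. ✓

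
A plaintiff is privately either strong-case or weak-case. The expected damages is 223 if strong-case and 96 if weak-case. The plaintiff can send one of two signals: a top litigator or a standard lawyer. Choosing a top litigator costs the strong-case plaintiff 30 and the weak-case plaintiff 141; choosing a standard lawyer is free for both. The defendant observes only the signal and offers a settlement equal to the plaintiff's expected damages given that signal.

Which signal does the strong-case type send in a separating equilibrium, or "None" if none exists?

Try strong-case → top litigator, weak-case → standard lawyer:
  If types separate, top litigator earns payment 223 and standard lawyer earns 96.
  Strong-case: top litigator gives 223 − 30 = 193; standard lawyer gives 96 − 0 = 96. No deviation. ✓
  Weak-case: standard lawyer gives 96 − 0 = 96; top litigator gives 223 − 141 = 82. No deviation. ✓
Both hold — the strong-case type sends top litigator.

top litigator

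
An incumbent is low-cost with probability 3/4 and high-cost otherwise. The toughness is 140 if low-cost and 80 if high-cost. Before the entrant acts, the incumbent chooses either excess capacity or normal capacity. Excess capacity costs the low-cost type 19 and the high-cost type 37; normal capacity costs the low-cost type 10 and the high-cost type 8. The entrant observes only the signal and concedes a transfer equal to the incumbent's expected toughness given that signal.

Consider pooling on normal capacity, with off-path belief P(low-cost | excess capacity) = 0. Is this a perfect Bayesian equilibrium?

Yes

At the pooled signal (normal capacity) the entrant holds the prior 3/4 and pays 3/4·140 + 1/4·80 = 125. Off-path (excess capacity) belief 0 gives 0·140 + 1·80 = 80.
Low-cost: normal capacity gives 125 − 10 = 115; excess capacity gives 80 − 19 = 61. Stays. ✓
High-cost: normal capacity gives 125 − 8 = 117; excess capacity gives 80 − 37 = 43. Stays. ✓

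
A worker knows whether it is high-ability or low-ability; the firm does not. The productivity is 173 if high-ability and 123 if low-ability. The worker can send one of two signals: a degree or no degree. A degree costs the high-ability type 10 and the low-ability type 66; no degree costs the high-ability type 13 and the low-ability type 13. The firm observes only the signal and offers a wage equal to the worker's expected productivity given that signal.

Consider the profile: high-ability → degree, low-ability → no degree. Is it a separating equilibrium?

If types separate, degree earns payment 173 and no degree earns 123.
High-ability: degree gives 173 − 10 = 163; no degree gives 123 − 13 = 110. No deviation. ✓
Low-ability: no degree gives 123 − 13 = 110; degree gives 173 − 66 = 107. No deviation. ✓
Neither type gains from mimicking the other.

Yes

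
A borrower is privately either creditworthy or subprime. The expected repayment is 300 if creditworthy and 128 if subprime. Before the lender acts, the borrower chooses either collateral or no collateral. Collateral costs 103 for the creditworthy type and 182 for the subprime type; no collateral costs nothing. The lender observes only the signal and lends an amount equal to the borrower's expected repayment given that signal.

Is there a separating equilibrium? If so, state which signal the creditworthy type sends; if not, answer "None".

Try creditworthy → collateral, subprime → no collateral:
  Under separation the lender infers type exactly: collateral → creditworthy (pays 300), no collateral → subprime (pays 128).
  Creditworthy: collateral gives 300 − 103 = 197; no collateral gives 128 − 0 = 128. No deviation. ✓
  Subprime: no collateral gives 128 − 0 = 128; collateral gives 300 − 182 = 118. No deviation. ✓
Both hold — the creditworthy type sends collateral.

collateral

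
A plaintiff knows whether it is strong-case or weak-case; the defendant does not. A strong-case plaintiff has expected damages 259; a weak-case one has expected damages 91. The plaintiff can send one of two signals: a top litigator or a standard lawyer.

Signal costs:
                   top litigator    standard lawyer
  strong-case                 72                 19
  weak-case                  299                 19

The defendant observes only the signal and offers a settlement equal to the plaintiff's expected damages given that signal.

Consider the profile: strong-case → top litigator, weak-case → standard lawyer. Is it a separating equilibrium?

Yes

If types separate, top litigator earns payment 259 and standard lawyer earns 91.
Strong-case: top litigator gives 259 − 72 = 187; standard lawyer gives 91 − 19 = 72. No deviation. ✓
Weak-case: standard lawyer gives 91 − 19 = 72; top litigator gives 259 − 299 = -40. No deviation. ✓
Both incentive constraints hold.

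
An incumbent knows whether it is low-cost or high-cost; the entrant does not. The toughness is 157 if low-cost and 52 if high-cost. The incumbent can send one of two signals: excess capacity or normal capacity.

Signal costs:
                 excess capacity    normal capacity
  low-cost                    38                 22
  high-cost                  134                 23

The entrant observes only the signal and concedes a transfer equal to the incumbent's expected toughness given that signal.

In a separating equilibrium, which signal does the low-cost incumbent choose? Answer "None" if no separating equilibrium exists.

excess capacity

Try low-cost → excess capacity, high-cost → normal capacity:
  If types separate, excess capacity earns payment 157 and normal capacity earns 52.
  Low-cost: excess capacity gives 157 − 38 = 119; normal capacity gives 52 − 22 = 30. No deviation. ✓
  High-cost: normal capacity gives 52 − 23 = 29; excess capacity gives 157 − 134 = 23. No deviation. ✓
Both hold — the low-cost type sends excess capacity.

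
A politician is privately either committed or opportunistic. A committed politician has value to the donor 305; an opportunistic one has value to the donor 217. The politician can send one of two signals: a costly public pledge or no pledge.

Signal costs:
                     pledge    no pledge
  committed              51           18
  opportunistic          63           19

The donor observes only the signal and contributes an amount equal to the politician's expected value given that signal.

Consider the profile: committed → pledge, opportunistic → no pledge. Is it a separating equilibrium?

If types separate, pledge earns payment 305 and no pledge earns 217.
Committed: pledge gives 305 − 51 = 254; no pledge gives 217 − 18 = 199. No deviation. ✓
Opportunistic: no pledge gives 217 − 19 = 198; pledge gives 305 − 63 = 242. Would deviate. ✗

No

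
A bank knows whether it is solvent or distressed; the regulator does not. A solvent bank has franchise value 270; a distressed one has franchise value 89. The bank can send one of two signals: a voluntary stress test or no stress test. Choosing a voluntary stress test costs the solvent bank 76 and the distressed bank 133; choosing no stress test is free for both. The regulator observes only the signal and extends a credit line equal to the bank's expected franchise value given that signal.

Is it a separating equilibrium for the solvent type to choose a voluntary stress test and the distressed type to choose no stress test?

Under separation the regulator infers type exactly: stress test → solvent (pays 270), no stress test → distressed (pays 89).
Solvent: stress test gives 270 − 76 = 194; no stress test gives 89 − 0 = 89. No deviation. ✓
Distressed: no stress test gives 89 − 0 = 89; stress test gives 270 − 133 = 137. Would deviate. ✗

No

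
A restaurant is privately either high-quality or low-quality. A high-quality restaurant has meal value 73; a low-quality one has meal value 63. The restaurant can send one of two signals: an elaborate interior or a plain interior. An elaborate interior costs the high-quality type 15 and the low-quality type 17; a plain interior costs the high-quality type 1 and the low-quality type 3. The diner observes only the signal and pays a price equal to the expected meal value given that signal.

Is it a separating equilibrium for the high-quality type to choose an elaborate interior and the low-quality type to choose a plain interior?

Under separation the diner infers type exactly: elaborate interior → high-quality (pays 73), plain interior → low-quality (pays 63).
High-quality: elaborate interior gives 73 − 15 = 58; plain interior gives 63 − 1 = 62. Would deviate. ✗
Low-quality: plain interior gives 63 − 3 = 60; elaborate interior gives 73 − 17 = 56. No deviation. ✓

No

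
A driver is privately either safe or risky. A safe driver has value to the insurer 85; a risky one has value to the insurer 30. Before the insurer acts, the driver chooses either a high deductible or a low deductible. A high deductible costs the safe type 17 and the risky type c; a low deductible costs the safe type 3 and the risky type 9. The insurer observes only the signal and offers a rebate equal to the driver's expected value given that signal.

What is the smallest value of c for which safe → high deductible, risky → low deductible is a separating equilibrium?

Under separation: high deductible → safe (pays 85); low deductible → risky (pays 30).
Safe: 85 − 17 = 68 ≥ 30 − 3 = 27. Holds regardless of c. ✓
Risky: 30 − 9 ≥ 85 − c, so c ≥ 85 − 21 = 64.

64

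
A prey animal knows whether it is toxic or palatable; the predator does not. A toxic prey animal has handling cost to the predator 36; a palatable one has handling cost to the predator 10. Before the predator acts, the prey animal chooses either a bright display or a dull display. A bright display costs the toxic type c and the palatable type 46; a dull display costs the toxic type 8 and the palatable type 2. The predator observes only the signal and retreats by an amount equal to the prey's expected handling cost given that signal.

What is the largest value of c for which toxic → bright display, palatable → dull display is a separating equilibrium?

Under separation: bright display → toxic (pays 36); dull display → palatable (pays 10).
Palatable: 10 − 2 = 8 ≥ 36 − 46 = -10. Holds regardless of c. ✓
Toxic: 36 − c ≥ 10 − 8, so c ≤ 36 − 2 = 34.

34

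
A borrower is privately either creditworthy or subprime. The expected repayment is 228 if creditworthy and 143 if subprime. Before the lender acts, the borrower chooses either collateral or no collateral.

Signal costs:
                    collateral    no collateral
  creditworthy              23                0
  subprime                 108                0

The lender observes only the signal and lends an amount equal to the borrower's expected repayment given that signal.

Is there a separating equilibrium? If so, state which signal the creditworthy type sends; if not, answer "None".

collateral

Try creditworthy → collateral, subprime → no collateral:
  Under separation the lender infers type exactly: collateral → creditworthy (pays 228), no collateral → subprime (pays 143).
  Creditworthy: collateral gives 228 − 23 = 205; no collateral gives 143 − 0 = 143. No deviation. ✓
  Subprime: no collateral gives 143 − 0 = 143; collateral gives 228 − 108 = 120. No deviation. ✓
Both hold — the creditworthy type sends collateral.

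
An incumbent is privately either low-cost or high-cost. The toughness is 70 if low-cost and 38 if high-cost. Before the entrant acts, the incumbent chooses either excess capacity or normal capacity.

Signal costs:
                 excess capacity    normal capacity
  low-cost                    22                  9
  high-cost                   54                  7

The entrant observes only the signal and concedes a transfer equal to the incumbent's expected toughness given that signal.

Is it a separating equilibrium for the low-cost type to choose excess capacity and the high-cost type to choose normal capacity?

Yes

Under separation the entrant infers type exactly: excess capacity → low-cost (pays 70), normal capacity → high-cost (pays 38).
Low-cost: excess capacity gives 70 − 22 = 48; normal capacity gives 38 − 9 = 29. No deviation. ✓
High-cost: normal capacity gives 38 − 7 = 31; excess capacity gives 70 − 54 = 16. No deviation. ✓
Both incentive constraints hold.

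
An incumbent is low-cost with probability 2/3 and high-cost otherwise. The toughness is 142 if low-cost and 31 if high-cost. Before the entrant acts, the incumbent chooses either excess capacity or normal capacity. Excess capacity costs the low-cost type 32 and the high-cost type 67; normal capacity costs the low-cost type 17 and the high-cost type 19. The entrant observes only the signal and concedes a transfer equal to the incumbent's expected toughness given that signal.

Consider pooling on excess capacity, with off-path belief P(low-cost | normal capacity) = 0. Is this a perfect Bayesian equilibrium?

Yes

At the pooled signal (excess capacity) the entrant holds the prior 2/3 and pays 2/3·142 + 1/3·31 = 105. Off-path (normal capacity) belief 0 gives 0·142 + 1·31 = 31.
Low-cost: excess capacity gives 105 − 32 = 73; normal capacity gives 31 − 17 = 14. Stays. ✓
High-cost: excess capacity gives 105 − 67 = 38; normal capacity gives 31 − 19 = 12. Stays. ✓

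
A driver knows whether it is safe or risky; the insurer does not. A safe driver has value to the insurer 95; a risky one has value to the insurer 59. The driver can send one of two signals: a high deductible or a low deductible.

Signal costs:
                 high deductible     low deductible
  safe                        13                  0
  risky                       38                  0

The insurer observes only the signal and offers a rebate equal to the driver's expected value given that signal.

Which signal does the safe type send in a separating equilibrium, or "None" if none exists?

high deductible

Try safe → high deductible, risky → low deductible:
  If types separate, high deductible earns payment 95 and low deductible earns 59.
  Safe: high deductible gives 95 − 13 = 82; low deductible gives 59 − 0 = 59. No deviation. ✓
  Risky: low deductible gives 59 − 0 = 59; high deductible gives 95 − 38 = 57. No deviation. ✓
Both hold — the safe type sends high deductible.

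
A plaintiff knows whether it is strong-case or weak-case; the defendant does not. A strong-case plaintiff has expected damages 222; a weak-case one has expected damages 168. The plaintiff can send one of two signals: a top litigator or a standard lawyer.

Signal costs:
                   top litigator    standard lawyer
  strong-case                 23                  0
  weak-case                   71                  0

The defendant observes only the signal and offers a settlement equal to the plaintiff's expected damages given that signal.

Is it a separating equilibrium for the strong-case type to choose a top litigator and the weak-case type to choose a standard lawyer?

Yes

Under separation the defendant infers type exactly: top litigator → strong-case (pays 222), standard lawyer → weak-case (pays 168).
Strong-case: top litigator gives 222 − 23 = 199; standard lawyer gives 168 − 0 = 168. No deviation. ✓
Weak-case: standard lawyer gives 168 − 0 = 168; top litigator gives 222 − 71 = 151. No deviation. ✓
Neither type gains from mimicking the other.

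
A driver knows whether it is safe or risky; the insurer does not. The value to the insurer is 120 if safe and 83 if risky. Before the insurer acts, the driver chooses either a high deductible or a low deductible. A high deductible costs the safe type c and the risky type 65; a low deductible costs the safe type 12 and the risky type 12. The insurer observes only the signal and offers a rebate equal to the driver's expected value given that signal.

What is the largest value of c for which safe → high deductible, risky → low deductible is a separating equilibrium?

Under separation: high deductible → safe (pays 120); low deductible → risky (pays 83).
Risky: 83 − 12 = 71 ≥ 120 − 65 = 55. Holds regardless of c. ✓
Safe: 120 − c ≥ 83 − 12, so c ≤ 120 − 71 = 49.

49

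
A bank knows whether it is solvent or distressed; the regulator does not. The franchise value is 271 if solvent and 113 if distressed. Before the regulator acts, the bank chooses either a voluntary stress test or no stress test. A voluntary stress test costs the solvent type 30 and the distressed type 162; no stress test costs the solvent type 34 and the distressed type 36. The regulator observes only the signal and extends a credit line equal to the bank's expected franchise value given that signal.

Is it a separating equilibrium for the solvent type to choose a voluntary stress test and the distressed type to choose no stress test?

If types separate, stress test earns payment 271 and no stress test earns 113.
Solvent: stress test gives 271 − 30 = 241; no stress test gives 113 − 34 = 79. No deviation. ✓
Distressed: no stress test gives 113 − 36 = 77; stress test gives 271 − 162 = 109. Would deviate. ✗

No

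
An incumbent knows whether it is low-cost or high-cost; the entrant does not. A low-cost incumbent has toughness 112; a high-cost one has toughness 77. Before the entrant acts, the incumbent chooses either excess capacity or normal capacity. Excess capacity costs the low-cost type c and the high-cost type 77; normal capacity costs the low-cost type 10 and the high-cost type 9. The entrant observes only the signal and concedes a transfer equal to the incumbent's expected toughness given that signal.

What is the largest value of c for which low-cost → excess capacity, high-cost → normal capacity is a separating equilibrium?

45

Under separation: excess capacity → low-cost (pays 112); normal capacity → high-cost (pays 77).
High-cost: 77 − 9 = 68 ≥ 112 − 77 = 35. Holds regardless of c. ✓
Low-cost: 112 − c ≥ 77 − 10, so c ≤ 112 − 67 = 45.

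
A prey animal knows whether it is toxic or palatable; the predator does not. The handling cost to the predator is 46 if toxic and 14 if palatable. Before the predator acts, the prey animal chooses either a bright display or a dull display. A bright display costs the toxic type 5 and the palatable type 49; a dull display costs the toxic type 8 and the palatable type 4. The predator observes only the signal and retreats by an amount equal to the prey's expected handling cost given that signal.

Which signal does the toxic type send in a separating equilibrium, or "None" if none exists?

Try toxic → bright display, palatable → dull display:
  If types separate, bright display earns payment 46 and dull display earns 14.
  Toxic: bright display gives 46 − 5 = 41; dull display gives 14 − 8 = 6. No deviation. ✓
  Palatable: dull display gives 14 − 4 = 10; bright display gives 46 − 49 = -3. No deviation. ✓
Both hold — the toxic type sends bright display.

bright display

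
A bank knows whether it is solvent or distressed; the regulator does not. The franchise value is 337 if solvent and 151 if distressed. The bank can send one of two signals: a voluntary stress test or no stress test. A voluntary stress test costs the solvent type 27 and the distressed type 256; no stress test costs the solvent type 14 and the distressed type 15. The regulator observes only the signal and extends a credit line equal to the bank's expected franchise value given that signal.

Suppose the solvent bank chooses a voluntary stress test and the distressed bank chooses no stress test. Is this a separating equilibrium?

Yes

Under separation the regulator infers type exactly: stress test → solvent (pays 337), no stress test → distressed (pays 151).
Solvent: stress test gives 337 − 27 = 310; no stress test gives 151 − 14 = 137. No deviation. ✓
Distressed: no stress test gives 151 − 15 = 136; stress test gives 337 − 256 = 81. No deviation. ✓
Neither type gains from mimicking the other.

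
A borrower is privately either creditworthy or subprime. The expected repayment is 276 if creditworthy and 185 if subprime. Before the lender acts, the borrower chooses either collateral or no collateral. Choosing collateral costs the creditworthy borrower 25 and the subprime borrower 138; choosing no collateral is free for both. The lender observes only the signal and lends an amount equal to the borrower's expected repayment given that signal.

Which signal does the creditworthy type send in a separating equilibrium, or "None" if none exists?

collateral

Try creditworthy → collateral, subprime → no collateral:
  If types separate, collateral earns payment 276 and no collateral earns 185.
  Creditworthy: collateral gives 276 − 25 = 251; no collateral gives 185 − 0 = 185. No deviation. ✓
  Subprime: no collateral gives 185 − 0 = 185; collateral gives 276 − 138 = 138. No deviation. ✓
Both hold — the creditworthy type sends collateral.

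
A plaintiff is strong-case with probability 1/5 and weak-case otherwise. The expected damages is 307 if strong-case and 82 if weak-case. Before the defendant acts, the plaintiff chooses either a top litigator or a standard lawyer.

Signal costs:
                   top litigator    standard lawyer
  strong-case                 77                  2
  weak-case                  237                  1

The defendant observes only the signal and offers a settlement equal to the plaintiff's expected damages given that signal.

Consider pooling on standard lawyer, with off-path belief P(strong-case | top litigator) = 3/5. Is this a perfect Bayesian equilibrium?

On the equilibrium path (standard lawyer) the defendant holds the prior 1/5 and pays 1/5·307 + 4/5·82 = 127. Off-path (top litigator) belief 3/5 gives 3/5·307 + 2/5·82 = 217.
Strong-case: standard lawyer gives 127 − 2 = 125; top litigator gives 217 − 77 = 140. Deviates. ✗
Weak-case: standard lawyer gives 127 − 1 = 126; top litigator gives 217 − 237 = -20. Stays. ✓

No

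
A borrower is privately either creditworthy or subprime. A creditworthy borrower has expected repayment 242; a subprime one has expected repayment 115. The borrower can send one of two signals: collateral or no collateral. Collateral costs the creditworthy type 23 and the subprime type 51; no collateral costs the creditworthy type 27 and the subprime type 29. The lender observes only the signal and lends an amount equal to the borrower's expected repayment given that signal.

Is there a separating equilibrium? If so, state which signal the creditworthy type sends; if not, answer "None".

None

Try creditworthy → collateral, subprime → no collateral:
  If types separate, collateral earns payment 242 and no collateral earns 115.
  Creditworthy: collateral gives 242 − 23 = 219; no collateral gives 115 − 27 = 88. No deviation. ✓
  Subprime: no collateral gives 115 − 29 = 86; collateral gives 242 − 51 = 191. Would deviate. ✗
Try creditworthy → no collateral, subprime → collateral:
  If types separate, no collateral earns payment 242 and collateral earns 115.
  Creditworthy: no collateral gives 242 − 27 = 215; collateral gives 115 − 23 = 92. No deviation. ✓
  Subprime: collateral gives 115 − 51 = 64; no collateral gives 242 − 29 = 213. Would deviate. ✗
Neither assignment is incentive-compatible.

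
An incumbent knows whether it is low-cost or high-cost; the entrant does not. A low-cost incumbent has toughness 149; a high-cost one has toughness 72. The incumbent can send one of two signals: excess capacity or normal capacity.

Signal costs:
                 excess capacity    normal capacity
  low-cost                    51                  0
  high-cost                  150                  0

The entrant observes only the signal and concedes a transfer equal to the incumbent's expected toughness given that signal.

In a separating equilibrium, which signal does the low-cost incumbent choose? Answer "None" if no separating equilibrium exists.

excess capacity

Try low-cost → excess capacity, high-cost → normal capacity:
  If types separate, excess capacity earns payment 149 and normal capacity earns 72.
  Low-cost: excess capacity gives 149 − 51 = 98; normal capacity gives 72 − 0 = 72. No deviation. ✓
  High-cost: normal capacity gives 72 − 0 = 72; excess capacity gives 149 − 150 = -1. No deviation. ✓
Both hold — the low-cost type sends excess capacity.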